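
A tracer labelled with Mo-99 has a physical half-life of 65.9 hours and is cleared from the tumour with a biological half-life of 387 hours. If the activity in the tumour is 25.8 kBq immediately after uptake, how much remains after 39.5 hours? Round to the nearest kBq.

1/t_eff = 1/t_phys + 1/t_biol = 1/65.9 + 1/387 = 0.017758 per hour.
t_eff = 65.9 × 387 / (65.9 + 387) ≈ 56.311 hours.
Remaining = 25.8 × (1/2)^(39.5/56.311) = 25.8 × (1/2)^0.70146 ≈ 15.866 kBq.

16 kBq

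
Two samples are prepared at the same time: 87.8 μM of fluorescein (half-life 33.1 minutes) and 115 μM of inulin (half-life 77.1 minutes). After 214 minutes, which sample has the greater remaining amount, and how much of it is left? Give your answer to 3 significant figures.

inulin, 16.8 μM

fluorescein: 87.8 × (1/2)^6.4653 ≈ 0.99371 μM.
inulin: 115 × (1/2)^2.7756 ≈ 16.794 μM.
Inulin has more remaining, at ≈ 16.794 μM.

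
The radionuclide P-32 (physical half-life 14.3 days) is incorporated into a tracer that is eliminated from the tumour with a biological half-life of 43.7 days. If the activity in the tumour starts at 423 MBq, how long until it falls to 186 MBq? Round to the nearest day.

1/t_eff = 1/t_phys + 1/t_biol = 1/14.3 + 1/43.7 = 0.092813 per day.
t_eff = 14.3 × 43.7 / (14.3 + 43.7) ≈ 10.774 days.
n = log₂(423/186) ≈ 1.1854; t = 1.1854 × 10.774 ≈ 12.771 days.

13 days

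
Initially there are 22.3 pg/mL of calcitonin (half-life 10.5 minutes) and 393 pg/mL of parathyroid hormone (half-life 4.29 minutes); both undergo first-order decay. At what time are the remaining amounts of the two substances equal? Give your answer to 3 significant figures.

Set 22.3·(1/2)^(t/10.5) = 393·(1/2)^(t/4.29).
Taking log₂: log₂(22.3/393) = t·(1/10.5 − 1/4.29).
log₂(0.056743) = -4.1394; 1/10.5 − 1/4.29 = -0.13786.
t = -4.1394 / -0.13786 ≈ 30.026 minutes.

30.0 minutes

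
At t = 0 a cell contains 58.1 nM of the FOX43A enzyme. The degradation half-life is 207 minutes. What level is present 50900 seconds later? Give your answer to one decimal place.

Convert the elapsed time: 50900 seconds = 848.333 minutes.
Number of half-lives: n = 848.333/207 ≈ 4.0982.
Remaining = 58.1 × (1/2)^4.0982 = 58.1 × 0.058386 ≈ 3.3922 nM.

3.4 nM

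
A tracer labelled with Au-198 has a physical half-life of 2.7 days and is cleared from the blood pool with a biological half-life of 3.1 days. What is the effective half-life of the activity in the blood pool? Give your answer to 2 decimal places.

1.44 days

1/t_eff = 1/t_phys + 1/t_biol = 1/2.7 + 1/3.1 = 0.69295 per day.
t_eff = 2.7 × 3.1 / (2.7 + 3.1) ≈ 1.4431 days.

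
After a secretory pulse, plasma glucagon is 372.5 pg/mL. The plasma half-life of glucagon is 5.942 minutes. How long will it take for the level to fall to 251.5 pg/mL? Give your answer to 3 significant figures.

3.37 minutes

Fraction remaining = 251.5/372.5 ≈ 0.67517.
n = log₂(372.5/251.5) = ln(1.4811)/ln 2 ≈ 0.56668 half-lives.
t = n × t½ = 0.56668 × 5.942 ≈ 3.3672 minutes.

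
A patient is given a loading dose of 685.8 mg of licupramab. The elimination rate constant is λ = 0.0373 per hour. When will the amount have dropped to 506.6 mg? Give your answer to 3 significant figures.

t½ = ln 2 / λ = 0.69315 / 0.0373 ≈ 18.583 hours.
Fraction remaining = 506.6/685.8 ≈ 0.7387.
n = log₂(685.8/506.6) = ln(1.3537)/ln 2 ≈ 0.43694 half-lives.
t = n × t½ = 0.43694 × 18.583 ≈ 8.1197 hours.

8.12 hours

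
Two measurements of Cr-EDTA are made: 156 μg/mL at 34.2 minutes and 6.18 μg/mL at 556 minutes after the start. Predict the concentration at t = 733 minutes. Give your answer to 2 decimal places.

2.07 μg/mL

Over Δt = 556 − 34.2 = 521.8 minutes, the level fell by a factor of 156/6.18 ≈ 25.243.
n = log₂(25.243) ≈ 4.6578 half-lives, so t½ = 521.8/4.6578 ≈ 112.03 minutes.
From t = 556 to t = 733: 6.18 × (1/2)^((733−556)/112.03) ≈ 2.0671 μg/mL.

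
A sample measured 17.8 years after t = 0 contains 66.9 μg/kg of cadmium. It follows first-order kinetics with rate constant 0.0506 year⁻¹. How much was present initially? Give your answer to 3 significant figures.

t½ = ln 2 / k = 0.69315 / 0.0506 ≈ 13.699 years.
Number of half-lives elapsed: n = 17.8/13.699 ≈ 1.2994.
A₀ = A × 2^n = 66.9 × 2^1.2994 = 66.9 × 2.4613 ≈ 164.66 μg/kg.

165 μg/kg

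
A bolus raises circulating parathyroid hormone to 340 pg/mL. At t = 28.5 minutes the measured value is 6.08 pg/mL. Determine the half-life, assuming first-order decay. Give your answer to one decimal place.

A/A₀ = 6.08/340 ≈ 0.017882.
n = log₂(55.921) ≈ 5.8053 half-lives elapsed in 28.5 minutes.
t½ = 28.5/5.8053 ≈ 4.9093 minutes.

4.9 minutes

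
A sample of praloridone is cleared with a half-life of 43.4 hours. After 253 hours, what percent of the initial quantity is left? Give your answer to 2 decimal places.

1.76%

n = 253/43.4 ≈ 5.8295 half-lives.
Fraction remaining = (1/2)^5.8295 ≈ 0.017585, i.e. 1.7585%.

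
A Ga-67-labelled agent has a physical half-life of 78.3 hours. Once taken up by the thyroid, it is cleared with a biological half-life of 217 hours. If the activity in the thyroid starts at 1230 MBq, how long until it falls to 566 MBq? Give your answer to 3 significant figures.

1/t_eff = 1/t_phys + 1/t_biol = 1/78.3 + 1/217 = 0.01738 per hour.
t_eff = 78.3 × 217 / (78.3 + 217) ≈ 57.538 hours.
n = log₂(1230/566) ≈ 1.1198; t = 1.1198 × 57.538 ≈ 64.431 hours.

64.4 hours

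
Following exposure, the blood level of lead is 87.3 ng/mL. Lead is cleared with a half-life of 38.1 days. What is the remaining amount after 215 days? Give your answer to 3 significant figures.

Number of half-lives: n = 215/38.1 ≈ 5.643.
Remaining = 87.3 × (1/2)^5.643 = 87.3 × 0.020011 ≈ 1.747 ng/mL.

1.75 ng/mL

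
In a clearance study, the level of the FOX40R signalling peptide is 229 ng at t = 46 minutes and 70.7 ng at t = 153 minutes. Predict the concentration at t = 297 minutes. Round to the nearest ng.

15 ng

Over Δt = 153 − 46 = 107 minutes, the level fell by a factor of 229/70.7 ≈ 3.239.
n = log₂(3.239) ≈ 1.6956 half-lives, so t½ = 107/1.6956 ≈ 63.106 minutes.
From t = 153 to t = 297: 70.7 × (1/2)^((297−153)/63.106) ≈ 14.538 ng.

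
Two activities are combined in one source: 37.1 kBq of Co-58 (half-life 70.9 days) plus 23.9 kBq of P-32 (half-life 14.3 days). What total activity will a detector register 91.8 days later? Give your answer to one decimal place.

15.4 kBq

Co-58: 37.1 × (1/2)^(91.8/70.9) = 37.1 × (1/2)^1.2948 ≈ 15.122 kBq.
P-32: 23.9 × (1/2)^(91.8/14.3) = 23.9 × (1/2)^6.4196 ≈ 0.2792 kBq.
Total = 15.122 + 0.2792 ≈ 15.401 kBq.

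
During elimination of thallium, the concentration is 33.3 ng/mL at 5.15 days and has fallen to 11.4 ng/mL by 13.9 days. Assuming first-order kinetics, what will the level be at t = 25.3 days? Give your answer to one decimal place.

2.8 ng/mL

Over Δt = 13.9 − 5.15 = 8.75 days, the level fell by a factor of 33.3/11.4 ≈ 2.9211.
n = log₂(2.9211) ≈ 1.5465 half-lives, so t½ = 8.75/1.5465 ≈ 5.658 days.
From t = 13.9 to t = 25.3: 11.4 × (1/2)^((25.3−13.9)/5.658) ≈ 2.8208 ng/mL.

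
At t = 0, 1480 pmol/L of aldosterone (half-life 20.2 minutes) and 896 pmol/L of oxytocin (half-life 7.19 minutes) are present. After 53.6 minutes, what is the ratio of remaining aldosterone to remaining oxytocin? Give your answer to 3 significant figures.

aldosterone: 1480 × (1/2)^(53.6/20.2) = 1480 × (1/2)^2.6535 ≈ 235.23 pmol/L.
oxytocin: 896 × (1/2)^(53.6/7.19) = 896 × (1/2)^7.4548 ≈ 5.1073 pmol/L.
Ratio ≈ 235.23 / 5.1073 ≈ 46.057.

46.1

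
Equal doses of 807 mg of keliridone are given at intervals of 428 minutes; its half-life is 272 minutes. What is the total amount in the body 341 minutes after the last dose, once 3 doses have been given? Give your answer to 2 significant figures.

490 mg

The 3 doses were given 1197, 769, 341 minutes ago.
Total = 807·(1/2)^(1197/272) + 807·(1/2)^(769/272) + 807·(1/2)^(341/272)
      = 38.205 + 113.71 + 338.44 ≈ 490.35 mg.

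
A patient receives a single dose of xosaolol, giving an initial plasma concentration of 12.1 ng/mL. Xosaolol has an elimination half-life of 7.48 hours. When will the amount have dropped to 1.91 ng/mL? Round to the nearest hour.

20 hours

Fraction remaining = 1.91/12.1 ≈ 0.15785.
n = log₂(12.1/1.91) = ln(6.3351)/ln 2 ≈ 2.6634 half-lives.
t = n × t½ = 2.6634 × 7.48 ≈ 19.922 hours.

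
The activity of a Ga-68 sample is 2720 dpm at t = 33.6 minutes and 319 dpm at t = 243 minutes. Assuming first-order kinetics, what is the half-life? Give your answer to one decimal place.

67.7 minutes

Over Δt = 243 − 33.6 = 209.4 minutes, the level fell by a factor of 2720/319 ≈ 8.5266.
n = log₂(8.5266) ≈ 3.092 half-lives, so t½ = 209.4/3.092 ≈ 67.724 minutes.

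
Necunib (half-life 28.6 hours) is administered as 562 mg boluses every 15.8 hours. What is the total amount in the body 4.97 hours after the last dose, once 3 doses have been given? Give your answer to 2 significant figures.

1100 mg

The 3 doses were given 36.57, 20.77, 4.97 hours ago.
Total = 562·(1/2)^(36.57/28.6) + 562·(1/2)^(20.77/28.6) + 562·(1/2)^(4.97/28.6)
      = 231.64 + 339.72 + 498.22 ≈ 1069.6 mg.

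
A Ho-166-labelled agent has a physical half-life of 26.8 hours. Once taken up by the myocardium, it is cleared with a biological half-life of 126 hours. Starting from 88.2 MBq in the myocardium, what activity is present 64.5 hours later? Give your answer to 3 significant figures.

11.7 MBq

1/t_eff = 1/t_phys + 1/t_biol = 1/26.8 + 1/126 = 0.04525 per hour.
t_eff = 26.8 × 126 / (26.8 + 126) ≈ 22.099 hours.
Remaining = 88.2 × (1/2)^(64.5/22.099) = 88.2 × (1/2)^2.9186 ≈ 11.665 MBq.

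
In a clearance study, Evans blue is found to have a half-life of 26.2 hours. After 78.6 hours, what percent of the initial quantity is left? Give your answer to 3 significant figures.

12.5%

n = 78.6/26.2 ≈ 3 half-lives.
Fraction remaining = (1/2)^3 ≈ 0.125, i.e. 12.5%.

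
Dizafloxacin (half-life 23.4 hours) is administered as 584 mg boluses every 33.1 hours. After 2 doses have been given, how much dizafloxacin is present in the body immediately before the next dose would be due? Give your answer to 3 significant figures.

301 mg

The 2 doses were given 66.2, 33.1 hours ago.
Total = 584·(1/2)^(66.2/23.4) + 584·(1/2)^(33.1/23.4)
      = 82.183 + 219.08 ≈ 301.26 mg.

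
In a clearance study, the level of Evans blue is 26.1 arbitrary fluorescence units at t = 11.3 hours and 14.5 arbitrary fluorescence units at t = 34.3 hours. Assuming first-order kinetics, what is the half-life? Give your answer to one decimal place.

Over Δt = 34.3 − 11.3 = 23 hours, the level fell by a factor of 26.1/14.5 ≈ 1.8.
n = log₂(1.8) ≈ 0.848 half-lives, so t½ = 23/0.848 ≈ 27.123 hours.

27.1 hours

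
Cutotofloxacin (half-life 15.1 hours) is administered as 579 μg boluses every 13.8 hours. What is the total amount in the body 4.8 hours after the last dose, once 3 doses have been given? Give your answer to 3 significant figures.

842 μg

The 3 doses were given 32.4, 18.6, 4.8 hours ago.
Total = 579·(1/2)^(32.4/15.1) + 579·(1/2)^(18.6/15.1) + 579·(1/2)^(4.8/15.1)
      = 130.85 + 246.53 + 464.5 ≈ 841.88 μg.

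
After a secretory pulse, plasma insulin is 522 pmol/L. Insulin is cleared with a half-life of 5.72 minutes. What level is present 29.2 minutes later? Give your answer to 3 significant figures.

15.2 pmol/L

Number of half-lives: n = 29.2/5.72 ≈ 5.1049.
Remaining = 522 × (1/2)^5.1049 = 522 × 0.029059 ≈ 15.169 pmol/L.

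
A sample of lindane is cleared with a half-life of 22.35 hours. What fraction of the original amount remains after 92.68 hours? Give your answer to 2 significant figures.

n = 92.68/22.35 ≈ 4.1468 half-lives.
Fraction remaining = (1/2)^4.1468 ≈ 0.056455.

0.056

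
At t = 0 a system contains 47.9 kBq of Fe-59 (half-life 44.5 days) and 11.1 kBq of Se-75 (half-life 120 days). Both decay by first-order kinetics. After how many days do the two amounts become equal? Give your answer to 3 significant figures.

Set 47.9·(1/2)^(t/44.5) = 11.1·(1/2)^(t/120).
Taking log₂: log₂(47.9/11.1) = t·(1/44.5 − 1/120).
log₂(4.3153) = 2.1095; 1/44.5 − 1/120 = 0.014139.
t = 2.1095 / 0.014139 ≈ 149.2 days.

149 days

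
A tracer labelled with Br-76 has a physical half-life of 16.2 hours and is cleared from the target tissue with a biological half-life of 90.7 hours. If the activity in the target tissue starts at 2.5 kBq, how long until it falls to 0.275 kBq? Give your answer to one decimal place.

43.8 hours

1/t_eff = 1/t_phys + 1/t_biol = 1/16.2 + 1/90.7 = 0.072754 per hour.
t_eff = 16.2 × 90.7 / (16.2 + 90.7) ≈ 13.745 hours.
n = log₂(2.5/0.275) ≈ 3.1844; t = 3.1844 × 13.745 ≈ 43.77 hours.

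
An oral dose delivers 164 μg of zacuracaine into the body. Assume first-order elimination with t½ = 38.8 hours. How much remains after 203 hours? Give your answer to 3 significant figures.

4.36 μg

Number of half-lives: n = 203/38.8 ≈ 5.232.
Remaining = 164 × (1/2)^5.232 = 164 × 0.026609 ≈ 4.3638 μg.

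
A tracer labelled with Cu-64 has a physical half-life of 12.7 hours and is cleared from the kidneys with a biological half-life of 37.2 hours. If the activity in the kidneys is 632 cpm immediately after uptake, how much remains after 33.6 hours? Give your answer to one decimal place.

54.0 cpm

1/t_eff = 1/t_phys + 1/t_biol = 1/12.7 + 1/37.2 = 0.10562 per hour.
t_eff = 12.7 × 37.2 / (12.7 + 37.2) ≈ 9.4677 hours.
Remaining = 632 × (1/2)^(33.6/9.4677) = 632 × (1/2)^3.5489 ≈ 54 cpm.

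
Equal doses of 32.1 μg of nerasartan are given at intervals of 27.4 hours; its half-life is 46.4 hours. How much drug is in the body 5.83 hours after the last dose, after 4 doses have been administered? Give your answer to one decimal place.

The 4 doses were given 88.03, 60.63, 33.23, 5.83 hours ago.
Total = 32.1·(1/2)^(88.03/46.4) + 32.1·(1/2)^(60.63/46.4) + 32.1·(1/2)^(33.23/46.4) + 32.1·(1/2)^(5.83/46.4)
      = 8.6177 + 12.976 + 19.54 + 29.423 ≈ 70.556 μg.

70.6 μg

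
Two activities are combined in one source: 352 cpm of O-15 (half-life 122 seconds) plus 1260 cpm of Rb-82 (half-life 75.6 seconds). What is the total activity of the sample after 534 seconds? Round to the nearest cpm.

O-15: 352 × (1/2)^(534/122) = 352 × (1/2)^4.377 ≈ 16.94 cpm.
Rb-82: 1260 × (1/2)^(534/75.6) = 1260 × (1/2)^7.0635 ≈ 9.4199 cpm.
Total = 16.94 + 9.4199 ≈ 26.36 cpm.

26 cpm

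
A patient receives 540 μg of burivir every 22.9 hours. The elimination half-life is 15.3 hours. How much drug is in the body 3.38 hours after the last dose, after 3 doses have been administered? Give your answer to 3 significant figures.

686 μg

The 3 doses were given 49.18, 26.28, 3.38 hours ago.
Total = 540·(1/2)^(49.18/15.3) + 540·(1/2)^(26.28/15.3) + 540·(1/2)^(3.38/15.3)
      = 58.179 + 164.18 + 463.33 ≈ 685.69 μg.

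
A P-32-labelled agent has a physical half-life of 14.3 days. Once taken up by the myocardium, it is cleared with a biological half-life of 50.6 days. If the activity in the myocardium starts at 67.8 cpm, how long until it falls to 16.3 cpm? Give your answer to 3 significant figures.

1/t_eff = 1/t_phys + 1/t_biol = 1/14.3 + 1/50.6 = 0.089693 per day.
t_eff = 14.3 × 50.6 / (14.3 + 50.6) ≈ 11.149 days.
n = log₂(67.8/16.3) ≈ 2.0564; t = 2.0564 × 11.149 ≈ 22.927 days.

22.9 days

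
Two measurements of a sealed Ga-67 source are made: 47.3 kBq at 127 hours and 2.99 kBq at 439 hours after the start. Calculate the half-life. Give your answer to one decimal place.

Over Δt = 439 − 127 = 312 hours, the level fell by a factor of 47.3/2.99 ≈ 15.819.
n = log₂(15.819) ≈ 3.9836 half-lives, so t½ = 312/3.9836 ≈ 78.321 hours.

78.3 hours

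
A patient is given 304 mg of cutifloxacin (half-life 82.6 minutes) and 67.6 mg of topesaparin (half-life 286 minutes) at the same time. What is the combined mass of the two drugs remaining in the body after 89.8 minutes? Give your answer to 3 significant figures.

cutifloxacin: 304 × (1/2)^(89.8/82.6) = 304 × (1/2)^1.0872 ≈ 143.09 mg.
topesaparin: 67.6 × (1/2)^(89.8/286) = 67.6 × (1/2)^0.31399 ≈ 54.379 mg.
Total = 143.09 + 54.379 ≈ 197.47 mg.

197 mg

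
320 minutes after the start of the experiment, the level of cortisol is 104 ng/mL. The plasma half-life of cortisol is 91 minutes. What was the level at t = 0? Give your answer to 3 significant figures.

1190 ng/mL

Number of half-lives elapsed: n = 320/91 ≈ 3.5165.
A₀ = A × 2^n = 104 × 2^3.5165 = 104 × 11.444 ≈ 1190.1 ng/mL.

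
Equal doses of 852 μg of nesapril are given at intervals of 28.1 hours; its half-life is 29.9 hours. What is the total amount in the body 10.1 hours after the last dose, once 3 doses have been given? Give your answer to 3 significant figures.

The 3 doses were given 66.3, 38.2, 10.1 hours ago.
Total = 852·(1/2)^(66.3/29.9) + 852·(1/2)^(38.2/29.9) + 852·(1/2)^(10.1/29.9)
      = 183.21 + 351.44 + 674.15 ≈ 1208.8 μg.

1210 μg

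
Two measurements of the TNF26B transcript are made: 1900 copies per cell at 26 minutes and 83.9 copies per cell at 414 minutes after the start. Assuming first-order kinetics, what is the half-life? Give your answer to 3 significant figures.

86.2 minutes

Over Δt = 414 − 26 = 388 minutes, the level fell by a factor of 1900/83.9 ≈ 22.646.
n = log₂(22.646) ≈ 4.5012 half-lives, so t½ = 388/4.5012 ≈ 86.2 minutes.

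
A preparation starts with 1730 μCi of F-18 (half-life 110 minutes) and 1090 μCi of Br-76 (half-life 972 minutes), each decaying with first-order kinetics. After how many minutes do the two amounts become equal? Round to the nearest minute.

Set 1730·(1/2)^(t/110) = 1090·(1/2)^(t/972).
Taking log₂: log₂(1730/1090) = t·(1/110 − 1/972).
log₂(1.5872) = 0.66644; 1/110 − 1/972 = 0.0080621.
t = 0.66644 / 0.0080621 ≈ 82.664 minutes.

83 minutes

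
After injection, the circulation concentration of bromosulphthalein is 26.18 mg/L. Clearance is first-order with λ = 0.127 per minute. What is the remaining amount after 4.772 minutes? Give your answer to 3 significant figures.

t½ = ln 2 / λ = 0.69315 / 0.127 ≈ 5.4579 minutes.
Number of half-lives: n = 4.772/5.4579 ≈ 0.87434.
Remaining = 26.18 × (1/2)^0.87434 = 26.18 × 0.5455 ≈ 14.281 mg/L.

14.3 mg/L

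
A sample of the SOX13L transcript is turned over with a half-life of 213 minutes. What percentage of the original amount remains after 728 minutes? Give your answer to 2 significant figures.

n = 728/213 ≈ 3.4178 half-lives.
Fraction remaining = (1/2)^3.4178 ≈ 0.093568, i.e. 9.3568%.

9.4%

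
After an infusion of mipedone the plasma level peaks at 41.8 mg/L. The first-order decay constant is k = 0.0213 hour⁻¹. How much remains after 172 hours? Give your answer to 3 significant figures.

t½ = ln 2 / k = 0.69315 / 0.0213 ≈ 32.542 hours.
Number of half-lives: n = 172/32.542 ≈ 5.2855.
Remaining = 41.8 × (1/2)^5.2855 = 41.8 × 0.02564 ≈ 1.0718 mg/L.

1.07 mg/L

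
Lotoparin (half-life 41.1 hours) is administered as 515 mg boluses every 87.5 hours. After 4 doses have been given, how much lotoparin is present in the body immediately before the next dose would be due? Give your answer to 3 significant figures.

152 mg

The 4 doses were given 350, 262.5, 175, 87.5 hours ago.
Total = 515·(1/2)^(350/41.1) + 515·(1/2)^(262.5/41.1) + 515·(1/2)^(175/41.1) + 515·(1/2)^(87.5/41.1)
      = 1.407 + 6.1542 + 26.918 + 117.74 ≈ 152.22 mg.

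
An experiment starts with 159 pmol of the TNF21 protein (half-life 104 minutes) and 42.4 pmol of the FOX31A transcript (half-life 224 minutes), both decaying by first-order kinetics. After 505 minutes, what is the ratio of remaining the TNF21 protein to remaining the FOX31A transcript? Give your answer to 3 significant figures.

0.618

TNF21 protein: 159 × (1/2)^(505/104) = 159 × (1/2)^4.8558 ≈ 5.4912 pmol.
FOX31A transcript: 42.4 × (1/2)^(505/224) = 42.4 × (1/2)^2.2545 ≈ 8.886 pmol.
Ratio ≈ 5.4912 / 8.886 ≈ 0.61796.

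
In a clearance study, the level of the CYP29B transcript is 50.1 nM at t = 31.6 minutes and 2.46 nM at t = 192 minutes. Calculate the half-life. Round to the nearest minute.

37 minutes

Over Δt = 192 − 31.6 = 160.4 minutes, the level fell by a factor of 50.1/2.46 ≈ 20.366.
n = log₂(20.366) ≈ 4.3481 half-lives, so t½ = 160.4/4.3481 ≈ 36.89 minutes.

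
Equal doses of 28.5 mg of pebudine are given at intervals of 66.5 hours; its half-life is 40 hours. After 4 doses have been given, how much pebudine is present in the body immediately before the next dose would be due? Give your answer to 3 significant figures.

13.0 mg

The 4 doses were given 266, 199.5, 133, 66.5 hours ago.
Total = 28.5·(1/2)^(266/40) + 28.5·(1/2)^(199.5/40) + 28.5·(1/2)^(133/40) + 28.5·(1/2)^(66.5/40)
      = 0.28379 + 0.89838 + 2.8439 + 9.0029 ≈ 13.029 mg.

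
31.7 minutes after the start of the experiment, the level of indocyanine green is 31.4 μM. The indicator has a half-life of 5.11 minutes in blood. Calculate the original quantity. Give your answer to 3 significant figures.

Number of half-lives elapsed: n = 31.7/5.11 ≈ 6.2035.
A₀ = A × 2^n = 31.4 × 2^6.2035 = 31.4 × 73.696 ≈ 2314.1 μM.

2310 μM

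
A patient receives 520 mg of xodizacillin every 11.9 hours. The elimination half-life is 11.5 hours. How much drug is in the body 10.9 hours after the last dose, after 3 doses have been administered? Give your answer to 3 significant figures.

The 3 doses were given 34.7, 22.8, 10.9 hours ago.
Total = 520·(1/2)^(34.7/11.5) + 520·(1/2)^(22.8/11.5) + 520·(1/2)^(10.9/11.5)
      = 64.221 + 131.58 + 269.57 ≈ 465.37 mg.

465 mg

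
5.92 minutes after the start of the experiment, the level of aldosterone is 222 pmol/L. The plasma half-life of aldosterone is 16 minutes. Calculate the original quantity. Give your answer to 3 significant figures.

287 pmol/L

Number of half-lives elapsed: n = 5.92/16 ≈ 0.37.
A₀ = A × 2^n = 222 × 2^0.37 = 222 × 1.2924 ≈ 286.9 pmol/L.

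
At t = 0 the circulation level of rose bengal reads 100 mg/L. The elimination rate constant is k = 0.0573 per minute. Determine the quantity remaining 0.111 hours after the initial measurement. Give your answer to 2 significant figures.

t½ = ln 2 / k = 0.69315 / 0.0573 ≈ 12.097 minutes.
Convert the elapsed time: 0.111 hours = 6.66 minutes.
Number of half-lives: n = 6.66/12.097 ≈ 0.55056.
Remaining = 100 × (1/2)^0.55056 = 100 × 0.68276 ≈ 68.276 mg/L.

68 mg/L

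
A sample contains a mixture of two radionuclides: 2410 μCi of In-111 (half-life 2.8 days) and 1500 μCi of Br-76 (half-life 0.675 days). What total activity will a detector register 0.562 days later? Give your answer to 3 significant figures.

2940 μCi

In-111: 2410 × (1/2)^(0.562/2.8) = 2410 × (1/2)^0.20071 ≈ 2097 μCi.
Br-76: 1500 × (1/2)^(0.562/0.675) = 1500 × (1/2)^0.83259 ≈ 842.28 μCi.
Total = 2097 + 842.28 ≈ 2939.3 μCi.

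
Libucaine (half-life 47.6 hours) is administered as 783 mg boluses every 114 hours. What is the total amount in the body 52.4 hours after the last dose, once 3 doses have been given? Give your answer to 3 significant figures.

The 3 doses were given 280.4, 166.4, 52.4 hours ago.
Total = 783·(1/2)^(280.4/47.6) + 783·(1/2)^(166.4/47.6) + 783·(1/2)^(52.4/47.6)
      = 13.197 + 69.41 + 365.07 ≈ 447.68 mg.

448 mg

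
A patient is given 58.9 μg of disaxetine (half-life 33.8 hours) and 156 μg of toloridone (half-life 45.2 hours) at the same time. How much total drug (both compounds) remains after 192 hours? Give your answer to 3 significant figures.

9.36 μg

disaxetine: 58.9 × (1/2)^(192/33.8) = 58.9 × (1/2)^5.6805 ≈ 1.1485 μg.
toloridone: 156 × (1/2)^(192/45.2) = 156 × (1/2)^4.2478 ≈ 8.2113 μg.
Total = 1.1485 + 8.2113 ≈ 9.3598 μg.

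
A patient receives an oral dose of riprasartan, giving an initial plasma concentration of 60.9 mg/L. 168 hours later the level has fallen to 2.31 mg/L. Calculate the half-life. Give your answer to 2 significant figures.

A/A₀ = 2.31/60.9 ≈ 0.037931.
n = log₂(26.364) ≈ 4.7205 half-lives elapsed in 168 hours.
t½ = 168/4.7205 ≈ 35.59 hours.

36 hours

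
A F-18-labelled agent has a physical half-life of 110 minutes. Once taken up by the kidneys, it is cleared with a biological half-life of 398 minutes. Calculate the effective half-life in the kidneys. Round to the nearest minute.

1/t_eff = 1/t_phys + 1/t_biol = 1/110 + 1/398 = 0.011603 per minute.
t_eff = 110 × 398 / (110 + 398) ≈ 86.181 minutes.

86 minutes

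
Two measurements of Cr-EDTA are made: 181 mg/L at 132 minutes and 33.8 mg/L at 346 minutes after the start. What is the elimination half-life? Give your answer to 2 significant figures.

Over Δt = 346 − 132 = 214 minutes, the level fell by a factor of 181/33.8 ≈ 5.355.
n = log₂(5.355) ≈ 2.4209 half-lives, so t½ = 214/2.4209 ≈ 88.397 minutes.

88 minutes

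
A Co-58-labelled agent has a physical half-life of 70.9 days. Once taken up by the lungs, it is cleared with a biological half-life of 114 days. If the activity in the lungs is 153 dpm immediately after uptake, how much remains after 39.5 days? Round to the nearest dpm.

1/t_eff = 1/t_phys + 1/t_biol = 1/70.9 + 1/114 = 0.022876 per day.
t_eff = 70.9 × 114 / (70.9 + 114) ≈ 43.713 days.
Remaining = 153 × (1/2)^(39.5/43.713) = 153 × (1/2)^0.90361 ≈ 81.786 dpm.

82 dpm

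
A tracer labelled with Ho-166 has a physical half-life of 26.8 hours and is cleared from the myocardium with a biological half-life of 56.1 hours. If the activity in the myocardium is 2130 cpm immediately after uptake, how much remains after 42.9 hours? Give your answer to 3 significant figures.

1/t_eff = 1/t_phys + 1/t_biol = 1/26.8 + 1/56.1 = 0.055139 per hour.
t_eff = 26.8 × 56.1 / (26.8 + 56.1) ≈ 18.136 hours.
Remaining = 2130 × (1/2)^(42.9/18.136) = 2130 × (1/2)^2.3655 ≈ 413.34 cpm.

413 cpm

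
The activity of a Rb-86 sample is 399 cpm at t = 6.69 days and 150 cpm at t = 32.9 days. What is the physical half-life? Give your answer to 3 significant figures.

Over Δt = 32.9 − 6.69 = 26.21 days, the level fell by a factor of 399/150 ≈ 2.66.
n = log₂(2.66) ≈ 1.4114 half-lives, so t½ = 26.21/1.4114 ≈ 18.57 days.

18.6 days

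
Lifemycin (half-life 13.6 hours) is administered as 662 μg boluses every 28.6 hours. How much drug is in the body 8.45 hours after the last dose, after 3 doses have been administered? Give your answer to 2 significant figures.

The 3 doses were given 65.65, 37.05, 8.45 hours ago.
Total = 662·(1/2)^(65.65/13.6) + 662·(1/2)^(37.05/13.6) + 662·(1/2)^(8.45/13.6)
      = 23.32 + 100.18 + 430.35 ≈ 553.85 μg.

550 μg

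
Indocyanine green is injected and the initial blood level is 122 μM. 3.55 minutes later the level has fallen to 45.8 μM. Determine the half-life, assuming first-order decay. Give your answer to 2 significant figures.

2.5 minutes

A/A₀ = 45.8/122 ≈ 0.37541.
n = log₂(2.6638) ≈ 1.4135 half-lives elapsed in 3.55 minutes.
t½ = 3.55/1.4135 ≈ 2.5116 minutes.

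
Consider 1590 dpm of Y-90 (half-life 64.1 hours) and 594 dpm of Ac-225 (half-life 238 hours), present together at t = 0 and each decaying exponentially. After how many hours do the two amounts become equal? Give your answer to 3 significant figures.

Set 1590·(1/2)^(t/64.1) = 594·(1/2)^(t/238).
Taking log₂: log₂(1590/594) = t·(1/64.1 − 1/238).
log₂(2.6768) = 1.4205; 1/64.1 − 1/238 = 0.011399.
t = 1.4205 / 0.011399 ≈ 124.62 hours.

125 hours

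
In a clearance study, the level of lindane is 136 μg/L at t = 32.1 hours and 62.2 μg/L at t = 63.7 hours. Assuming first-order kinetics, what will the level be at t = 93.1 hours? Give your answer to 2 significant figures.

Over Δt = 63.7 − 32.1 = 31.6 hours, the level fell by a factor of 136/62.2 ≈ 2.1865.
n = log₂(2.1865) ≈ 1.1286 half-lives, so t½ = 31.6/1.1286 ≈ 27.999 hours.
From t = 63.7 to t = 93.1: 62.2 × (1/2)^((93.1−63.7)/27.999) ≈ 30.04 μg/L.

30 μg/L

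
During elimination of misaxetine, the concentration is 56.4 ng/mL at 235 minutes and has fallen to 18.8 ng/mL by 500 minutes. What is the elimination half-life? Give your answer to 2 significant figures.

Over Δt = 500 − 235 = 265 minutes, the level fell by a factor of 56.4/18.8 ≈ 3.
n = log₂(3) ≈ 1.585 half-lives, so t½ = 265/1.585 ≈ 167.2 minutes.

170 minutes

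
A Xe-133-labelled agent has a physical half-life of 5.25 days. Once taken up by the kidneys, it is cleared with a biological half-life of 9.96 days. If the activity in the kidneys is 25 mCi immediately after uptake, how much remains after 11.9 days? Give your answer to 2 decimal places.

1/t_eff = 1/t_phys + 1/t_biol = 1/5.25 + 1/9.96 = 0.29088 per day.
t_eff = 5.25 × 9.96 / (5.25 + 9.96) ≈ 3.4379 days.
Remaining = 25 × (1/2)^(11.9/3.4379) = 25 × (1/2)^3.4614 ≈ 2.2696 mCi.

2.27 mCi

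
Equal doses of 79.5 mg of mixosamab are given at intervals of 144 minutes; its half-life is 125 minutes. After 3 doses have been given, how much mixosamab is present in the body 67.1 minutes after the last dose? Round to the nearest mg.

The 3 doses were given 355.1, 211.1, 67.1 minutes ago.
Total = 79.5·(1/2)^(355.1/125) + 79.5·(1/2)^(211.1/125) + 79.5·(1/2)^(67.1/125)
      = 11.097 + 24.66 + 54.799 ≈ 90.556 mg.

91 mg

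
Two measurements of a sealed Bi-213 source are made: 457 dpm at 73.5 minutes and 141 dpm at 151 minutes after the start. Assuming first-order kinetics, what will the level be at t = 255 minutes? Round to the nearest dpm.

Over Δt = 151 − 73.5 = 77.5 minutes, the level fell by a factor of 457/141 ≈ 3.2411.
n = log₂(3.2411) ≈ 1.6965 half-lives, so t½ = 77.5/1.6965 ≈ 45.682 minutes.
From t = 151 to t = 255: 141 × (1/2)^((255−151)/45.682) ≈ 29.1 dpm.

29 dpm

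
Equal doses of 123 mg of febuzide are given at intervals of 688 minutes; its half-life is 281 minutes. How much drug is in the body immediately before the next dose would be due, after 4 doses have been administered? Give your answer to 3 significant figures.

27.6 mg

The 4 doses were given 2752, 2064, 1376, 688 minutes ago.
Total = 123·(1/2)^(2752/281) + 123·(1/2)^(2064/281) + 123·(1/2)^(1376/281) + 123·(1/2)^(688/281)
      = 0.13859 + 0.75645 + 4.1288 + 22.535 ≈ 27.559 mg.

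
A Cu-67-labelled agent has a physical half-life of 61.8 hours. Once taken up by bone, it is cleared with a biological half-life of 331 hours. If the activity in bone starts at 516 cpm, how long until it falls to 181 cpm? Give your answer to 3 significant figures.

78.7 hours

1/t_eff = 1/t_phys + 1/t_biol = 1/61.8 + 1/331 = 0.019202 per hour.
t_eff = 61.8 × 331 / (61.8 + 331) ≈ 52.077 hours.
n = log₂(516/181) ≈ 1.5114; t = 1.5114 × 52.077 ≈ 78.708 hours.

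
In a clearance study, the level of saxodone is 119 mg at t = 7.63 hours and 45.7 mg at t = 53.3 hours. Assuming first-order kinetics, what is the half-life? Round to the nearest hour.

Over Δt = 53.3 − 7.63 = 45.67 hours, the level fell by a factor of 119/45.7 ≈ 2.6039.
n = log₂(2.6039) ≈ 1.3807 half-lives, so t½ = 45.67/1.3807 ≈ 33.078 hours.

33 hours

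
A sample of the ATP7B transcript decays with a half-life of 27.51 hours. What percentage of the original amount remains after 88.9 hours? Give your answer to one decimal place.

10.6%

n = 88.9/27.51 ≈ 3.2316 half-lives.
Fraction remaining = (1/2)^3.2316 ≈ 0.10646, i.e. 10.646%.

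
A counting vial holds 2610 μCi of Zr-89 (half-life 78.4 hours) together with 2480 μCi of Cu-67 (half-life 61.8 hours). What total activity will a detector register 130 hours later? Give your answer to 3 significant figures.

Zr-89: 2610 × (1/2)^(130/78.4) = 2610 × (1/2)^1.6582 ≈ 826.96 μCi.
Cu-67: 2480 × (1/2)^(130/61.8) = 2480 × (1/2)^2.1036 ≈ 577.05 μCi.
Total = 826.96 + 577.05 ≈ 1404 μCi.

1400 μCi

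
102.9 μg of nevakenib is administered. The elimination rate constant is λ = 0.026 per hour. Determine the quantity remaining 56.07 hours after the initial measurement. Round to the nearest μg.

t½ = ln 2 / λ = 0.69315 / 0.026 ≈ 26.66 hours.
Number of half-lives: n = 56.07/26.66 ≈ 2.1032.
Remaining = 102.9 × (1/2)^2.1032 = 102.9 × 0.23274 ≈ 23.949 μg.

24 μg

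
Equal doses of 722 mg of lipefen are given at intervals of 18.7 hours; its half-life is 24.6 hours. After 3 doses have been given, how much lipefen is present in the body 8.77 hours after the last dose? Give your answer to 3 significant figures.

1090 mg

The 3 doses were given 46.17, 27.47, 8.77 hours ago.
Total = 722·(1/2)^(46.17/24.6) + 722·(1/2)^(27.47/24.6) + 722·(1/2)^(8.77/24.6)
      = 196.59 + 332.96 + 563.92 ≈ 1093.5 mg.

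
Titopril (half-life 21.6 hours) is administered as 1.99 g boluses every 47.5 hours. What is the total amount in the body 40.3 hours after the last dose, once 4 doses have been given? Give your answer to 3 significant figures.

0.696 g

The 4 doses were given 182.8, 135.3, 87.8, 40.3 hours ago.
Total = 1.99·(1/2)^(182.8/21.6) + 1.99·(1/2)^(135.3/21.6) + 1.99·(1/2)^(87.8/21.6) + 1.99·(1/2)^(40.3/21.6)
      = 0.0056396 + 0.025896 + 0.11891 + 0.54602 ≈ 0.69647 g.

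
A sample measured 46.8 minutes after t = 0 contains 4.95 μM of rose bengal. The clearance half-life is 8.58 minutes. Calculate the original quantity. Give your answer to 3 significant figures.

217 μM

Number of half-lives elapsed: n = 46.8/8.58 ≈ 5.4545.
A₀ = A × 2^n = 4.95 × 2^5.4545 = 4.95 × 43.851 ≈ 217.06 μM.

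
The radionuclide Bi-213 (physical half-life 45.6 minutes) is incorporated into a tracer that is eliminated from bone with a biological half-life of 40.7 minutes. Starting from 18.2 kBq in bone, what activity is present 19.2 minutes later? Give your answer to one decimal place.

9.8 kBq

1/t_eff = 1/t_phys + 1/t_biol = 1/45.6 + 1/40.7 = 0.0465 per minute.
t_eff = 45.6 × 40.7 / (45.6 + 40.7) ≈ 21.505 minutes.
Remaining = 18.2 × (1/2)^(19.2/21.505) = 18.2 × (1/2)^0.8928 ≈ 9.802 kBq.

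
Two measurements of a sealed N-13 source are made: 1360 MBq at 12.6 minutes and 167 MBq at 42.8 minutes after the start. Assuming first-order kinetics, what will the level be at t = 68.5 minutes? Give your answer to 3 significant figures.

Over Δt = 42.8 − 12.6 = 30.2 minutes, the level fell by a factor of 1360/167 ≈ 8.1437.
n = log₂(8.1437) ≈ 3.0257 half-lives, so t½ = 30.2/3.0257 ≈ 9.9812 minutes.
From t = 42.8 to t = 68.5: 167 × (1/2)^((68.5−42.8)/9.9812) ≈ 28.029 MBq.

28.0 MBq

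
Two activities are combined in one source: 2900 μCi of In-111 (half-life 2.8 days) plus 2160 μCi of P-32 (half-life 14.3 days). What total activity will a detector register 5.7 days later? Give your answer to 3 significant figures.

In-111: 2900 × (1/2)^(5.7/2.8) = 2900 × (1/2)^2.0357 ≈ 707.27 μCi.
P-32: 2160 × (1/2)^(5.7/14.3) = 2160 × (1/2)^0.3986 ≈ 1638.6 μCi.
Total = 707.27 + 1638.6 ≈ 2345.8 μCi.

2350 μCi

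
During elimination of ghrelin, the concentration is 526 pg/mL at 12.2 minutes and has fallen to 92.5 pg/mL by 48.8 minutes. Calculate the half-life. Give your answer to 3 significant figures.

Over Δt = 48.8 − 12.2 = 36.6 minutes, the level fell by a factor of 526/92.5 ≈ 5.6865.
n = log₂(5.6865) ≈ 2.5075 half-lives, so t½ = 36.6/2.5075 ≈ 14.596 minutes.

14.6 minutes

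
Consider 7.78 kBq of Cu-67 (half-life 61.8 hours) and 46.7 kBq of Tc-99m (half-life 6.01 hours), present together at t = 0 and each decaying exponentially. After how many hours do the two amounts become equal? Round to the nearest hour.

17 hours

Set 7.78·(1/2)^(t/61.8) = 46.7·(1/2)^(t/6.01).
Taking log₂: log₂(7.78/46.7) = t·(1/61.8 − 1/6.01).
log₂(0.1666) = -2.5856; 1/61.8 − 1/6.01 = -0.15021.
t = -2.5856 / -0.15021 ≈ 17.213 hours.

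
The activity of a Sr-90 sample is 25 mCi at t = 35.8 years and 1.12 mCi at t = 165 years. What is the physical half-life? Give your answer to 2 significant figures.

29 years

Over Δt = 165 − 35.8 = 129.2 years, the level fell by a factor of 25/1.12 ≈ 22.321.
n = log₂(22.321) ≈ 4.4804 half-lives, so t½ = 129.2/4.4804 ≈ 28.837 years.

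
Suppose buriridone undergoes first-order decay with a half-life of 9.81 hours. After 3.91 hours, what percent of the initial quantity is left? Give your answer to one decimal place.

75.9%

n = 3.91/9.81 ≈ 0.39857 half-lives.
Fraction remaining = (1/2)^0.39857 ≈ 0.75861, i.e. 75.861%.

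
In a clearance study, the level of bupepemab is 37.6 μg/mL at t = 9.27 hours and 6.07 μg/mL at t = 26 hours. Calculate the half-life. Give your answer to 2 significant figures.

6.4 hours

Over Δt = 26 − 9.27 = 16.73 hours, the level fell by a factor of 37.6/6.07 ≈ 6.1944.
n = log₂(6.1944) ≈ 2.631 half-lives, so t½ = 16.73/2.631 ≈ 6.3589 hours.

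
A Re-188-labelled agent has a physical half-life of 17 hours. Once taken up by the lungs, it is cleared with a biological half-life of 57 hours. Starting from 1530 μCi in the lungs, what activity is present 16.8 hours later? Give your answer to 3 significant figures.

629 μCi

1/t_eff = 1/t_phys + 1/t_biol = 1/17 + 1/57 = 0.076367 per hour.
t_eff = 17 × 57 / (17 + 57) ≈ 13.095 hours.
Remaining = 1530 × (1/2)^(16.8/13.095) = 1530 × (1/2)^1.283 ≈ 628.75 μCi.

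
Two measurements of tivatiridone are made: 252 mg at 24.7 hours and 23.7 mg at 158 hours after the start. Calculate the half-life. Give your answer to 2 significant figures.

39 hours

Over Δt = 158 − 24.7 = 133.3 hours, the level fell by a factor of 252/23.7 ≈ 10.633.
n = log₂(10.633) ≈ 3.4105 half-lives, so t½ = 133.3/3.4105 ≈ 39.086 hours.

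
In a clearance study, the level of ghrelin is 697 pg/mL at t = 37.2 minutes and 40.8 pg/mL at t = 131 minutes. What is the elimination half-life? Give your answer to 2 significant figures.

23 minutes

Over Δt = 131 − 37.2 = 93.8 minutes, the level fell by a factor of 697/40.8 ≈ 17.083.
n = log₂(17.083) ≈ 4.0945 half-lives, so t½ = 93.8/4.0945 ≈ 22.909 minutes.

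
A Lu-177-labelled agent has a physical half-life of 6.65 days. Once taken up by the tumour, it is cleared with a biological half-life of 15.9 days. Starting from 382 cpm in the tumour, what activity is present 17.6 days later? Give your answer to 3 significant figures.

28.3 cpm

1/t_eff = 1/t_phys + 1/t_biol = 1/6.65 + 1/15.9 = 0.21327 per day.
t_eff = 6.65 × 15.9 / (6.65 + 15.9) ≈ 4.6889 days.
Remaining = 382 × (1/2)^(17.6/4.6889) = 382 × (1/2)^3.7535 ≈ 28.323 cpm.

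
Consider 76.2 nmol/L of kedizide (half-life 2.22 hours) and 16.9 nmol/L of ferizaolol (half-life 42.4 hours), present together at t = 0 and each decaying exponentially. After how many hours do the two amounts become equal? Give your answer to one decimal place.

Set 76.2·(1/2)^(t/2.22) = 16.9·(1/2)^(t/42.4).
Taking log₂: log₂(76.2/16.9) = t·(1/2.22 − 1/42.4).
log₂(4.5089) = 2.1728; 1/2.22 − 1/42.4 = 0.42687.
t = 2.1728 / 0.42687 ≈ 5.0901 hours.

5.1 hours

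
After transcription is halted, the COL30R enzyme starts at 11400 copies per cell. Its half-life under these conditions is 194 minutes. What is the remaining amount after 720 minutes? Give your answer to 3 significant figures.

870 copies per cell

Number of half-lives: n = 720/194 ≈ 3.7113.
Remaining = 11400 × (1/2)^3.7113 = 11400 × 0.076344 ≈ 870.32 copies per cell.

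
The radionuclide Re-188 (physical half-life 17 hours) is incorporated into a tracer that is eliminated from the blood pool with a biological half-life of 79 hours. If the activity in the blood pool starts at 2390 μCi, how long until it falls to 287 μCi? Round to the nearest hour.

1/t_eff = 1/t_phys + 1/t_biol = 1/17 + 1/79 = 0.071482 per hour.
t_eff = 17 × 79 / (17 + 79) ≈ 13.99 hours.
n = log₂(2390/287) ≈ 3.0579; t = 3.0579 × 13.99 ≈ 42.779 hours.

43 hours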